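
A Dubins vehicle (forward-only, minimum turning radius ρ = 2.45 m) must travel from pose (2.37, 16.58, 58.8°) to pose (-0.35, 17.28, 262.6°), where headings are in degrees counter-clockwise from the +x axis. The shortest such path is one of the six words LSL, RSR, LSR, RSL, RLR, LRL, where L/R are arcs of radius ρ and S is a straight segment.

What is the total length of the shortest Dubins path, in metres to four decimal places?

13.3801 m

Let ψ = atan2(Δy, Δx) = atan2(0.70, -2.72) = 165.5679° be the start→goal bearing.
Normalize: d = |goal − start| / ρ = 2.808630/2.45 = 1.146379, α = (θ_start − ψ) mod 360° = 253.2321° = 4.419733 rad, β = (θ_goal − ψ) mod 360° = 97.0321° = 1.693529 rad.
Common terms: sin α = -0.957481, cos α = -0.288496, sin β = 0.992478, cos β = -0.122425, cos(α−β) = -0.914960, d² = 1.314186. Work in radians in the unit-radius frame; every candidate has L = ρ·(t + p + q).
LSL: p² = 2 + d² − 2cos(α−β) + 2d(sin α − sin β) = 0.673320; p = √p² = 0.820561; φ = atan2(cos β − cos α, d + sin α − sin β) = 2.937797 rad; t = (φ − α) mod 2π = 4.801249 rad, q = (β − φ) mod 2π = 5.038917 rad → L = 2.45·(4.801249 + 0.820561 + 5.038917) = 2.45·10.660727 = 26.118781 m
RSR: p² = 2 + d² − 2cos(α−β) + 2d(sin β − sin α) = 9.614891; p = √p² = 3.100789; φ = atan2(cos α − cos β, d − sin α + sin β) = -0.053583 rad; t = (α − φ) mod 2π = 4.473317 rad, q = (φ − β) mod 2π = 4.536073 rad → L = 2.45·(4.473317 + 3.100789 + 4.536073) = 2.45·12.110178 = 29.669937 m
LSR: p² = d² − 2 + 2cos(α−β) + 2d(sin α + sin β) = -2.435495 < 0 → infeasible
RSL: p² = d² − 2 + 2cos(α−β) − 2d(sin α + sin β) = -2.595973 < 0 → infeasible
RLR: c = (6 − d² + 2cos(α−β) + 2d(sin α − sin β))/8 = -0.201861; p = 2π − arccos c = 4.509131 rad; φ = atan2(cos α − cos β, d − sin α + sin β) = -0.053583 rad; t = (α − φ + p/2) mod 2π = 0.444697 rad, q = (α − β − t + p) mod 2π = 0.507453 rad → L = 2.45·(0.444697 + 4.509131 + 0.507453) = 2.45·5.461281 = 13.380138 m
LRL: c = (6 − d² + 2cos(α−β) − 2d(sin α − sin β))/8 = 0.915835; p = 2π − arccos c = 5.869972 rad; φ = atan2(cos β − cos α, d + sin α − sin β) = 2.937797 rad; t = (φ − α + p/2) mod 2π = 1.453050 rad, q = (β − α − t + p) mod 2π = 1.690717 rad → L = 2.45·(1.453050 + 5.869972 + 1.690717) = 2.45·9.013739 = 22.083660 m
Shortest: RLR with L = 13.380138 m ≈ 13.3801 m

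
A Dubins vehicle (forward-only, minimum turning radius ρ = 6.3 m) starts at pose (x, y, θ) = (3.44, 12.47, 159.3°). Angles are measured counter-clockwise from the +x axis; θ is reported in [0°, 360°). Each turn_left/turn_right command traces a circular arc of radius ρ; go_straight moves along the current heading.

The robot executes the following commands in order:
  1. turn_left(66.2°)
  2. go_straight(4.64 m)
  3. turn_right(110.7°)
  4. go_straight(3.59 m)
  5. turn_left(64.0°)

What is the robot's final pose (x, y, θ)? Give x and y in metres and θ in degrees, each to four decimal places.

set_pose: (x, y, θ) = (3.4400, 12.4700, 159.3000°), ρ = 6.3
turn_left(66.2°): centre at ρ to the left, rotate +66.2° → (-3.2804, 10.9924, 225.5000°)
go_straight(4.64): x += 4.64·cos θ, y += 4.64·sin θ → (-6.5326, 7.6829, 225.5000°)
turn_right(110.7°): centre at ρ to the right, rotate −110.7° → (-16.7451, 9.4561, 114.8000°)
go_straight(3.59): x += 3.59·cos θ, y += 3.59·sin θ → (-18.2509, 12.7151, 114.8000°)
turn_left(64.0°): centre at ρ to the left, rotate +64.0° → (-23.8380, 16.3711, 178.8000°)

(-23.8380, 16.3711, 178.8000°)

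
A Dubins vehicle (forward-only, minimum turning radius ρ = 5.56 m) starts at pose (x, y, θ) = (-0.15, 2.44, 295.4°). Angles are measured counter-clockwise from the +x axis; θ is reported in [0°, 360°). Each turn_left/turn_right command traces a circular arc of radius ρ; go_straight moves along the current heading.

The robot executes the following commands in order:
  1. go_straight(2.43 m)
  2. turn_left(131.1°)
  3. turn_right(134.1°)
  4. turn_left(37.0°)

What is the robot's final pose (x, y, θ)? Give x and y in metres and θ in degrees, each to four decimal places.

set_pose: (x, y, θ) = (-0.1500, 2.4400, 295.4000°), ρ = 5.56
go_straight(2.43): x += 2.43·cos θ, y += 2.43·sin θ → (0.8923, 0.2449, 295.4000°)
turn_left(131.1°): centre at ρ to the left, rotate +131.1° → (11.0137, 0.4127, 426.5000° ≡ 66.5000°)
turn_right(134.1°): centre at ρ to the right, rotate −134.1° → (21.2530, 0.3144, -67.6000° ≡ 292.4000°)
turn_left(37.0°): centre at ρ to the left, rotate +37.0° → (23.5632, -2.3525, 329.4000°)

(23.5632, -2.3525, 329.4000°)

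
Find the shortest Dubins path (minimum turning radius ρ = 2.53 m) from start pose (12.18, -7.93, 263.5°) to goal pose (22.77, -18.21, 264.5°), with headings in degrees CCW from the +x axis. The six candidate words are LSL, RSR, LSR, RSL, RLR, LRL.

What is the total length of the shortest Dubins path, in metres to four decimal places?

Let ψ = atan2(Δy, Δx) = atan2(-10.28, 10.59) = -44.1490° be the start→goal bearing.
Normalize: d = |goal − start| / ρ = 14.758946/2.53 = 5.833576, α = (θ_start − ψ) mod 360° = 307.6490° = 5.369488 rad, β = (θ_goal − ψ) mod 360° = 308.6490° = 5.386941 rad.
Common terms: sin α = -0.791768, cos α = 0.610823, sin β = -0.780987, cos β = 0.624548, cos(α−β) = 0.999848, d² = 34.030605. Work in radians in the unit-radius frame; every candidate has L = ρ·(t + p + q).
LSL: p² = 2 + d² − 2cos(α−β) + 2d(sin α − sin β) = 33.905127; p = √p² = 5.822811; φ = atan2(cos β − cos α, d + sin α − sin β) = 0.002357 rad; t = (φ − α) mod 2π = 0.916054 rad, q = (β − φ) mod 2π = 5.384584 rad → L = 2.53·(0.916054 + 5.822811 + 5.384584) = 2.53·12.123450 = 30.672327 m
RSR: p² = 2 + d² − 2cos(α−β) + 2d(sin β − sin α) = 34.156692; p = √p² = 5.844373; φ = atan2(cos α − cos β, d − sin α + sin β) = -0.002348 rad; t = (α − φ) mod 2π = 5.371836 rad, q = (φ − β) mod 2π = 0.893896 rad → L = 2.53·(5.371836 + 5.844373 + 0.893896) = 2.53·12.110105 = 30.638565 m
LSR: p² = d² − 2 + 2cos(α−β) + 2d(sin α + sin β) = 15.680739; p = √p² = 3.959891; φ = atan2(−cos α − cos β, d + sin α + sin β) − atan2(−2, p) = 0.185491 rad; t = (φ − α) mod 2π = 1.099189 rad, q = (φ − β) mod 2π = 1.081736 rad → L = 2.53·(1.099189 + 3.959891 + 1.081736) = 2.53·6.140816 = 15.536264 m
RSL: p² = d² − 2 + 2cos(α−β) − 2d(sin α + sin β) = 52.379862; p = √p² = 7.237393; φ = atan2(cos α + cos β, d − sin α − sin β) − atan2(2, p) = -0.104336 rad; t = (α − φ) mod 2π = 5.473824 rad, q = (β − φ) mod 2π = 5.491278 rad → L = 2.53·(5.473824 + 7.237393 + 5.491278) = 2.53·18.202495 = 46.052313 m
RLR: c = (6 − d² + 2cos(α−β) + 2d(sin α − sin β))/8 = -3.269587, |c| > 1 → infeasible
LRL: c = (6 − d² + 2cos(α−β) − 2d(sin α − sin β))/8 = -3.238141, |c| > 1 → infeasible
Shortest: LSR with L = 15.536264 m ≈ 15.5363 m

15.5363 m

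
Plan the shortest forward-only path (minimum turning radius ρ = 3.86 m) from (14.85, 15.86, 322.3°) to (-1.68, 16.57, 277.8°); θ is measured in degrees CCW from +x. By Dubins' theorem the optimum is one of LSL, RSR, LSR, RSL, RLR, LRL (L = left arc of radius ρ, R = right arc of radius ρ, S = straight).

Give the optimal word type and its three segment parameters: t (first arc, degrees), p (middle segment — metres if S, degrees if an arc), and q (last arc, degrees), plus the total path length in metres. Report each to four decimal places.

RSL: t = 208.3935°, p = 8.1125 m, q = 163.8935°, L = 33.1933 m

Let ψ = atan2(Δy, Δx) = atan2(0.71, -16.53) = 177.5405° be the start→goal bearing.
Normalize: d = |goal − start| / ρ = 16.545241/3.86 = 4.286332, α = (θ_start − ψ) mod 360° = 144.7595° = 2.526529 rad, β = (θ_goal − ψ) mod 360° = 100.2595° = 1.749858 rad.
Common terms: sin α = 0.577010, cos α = -0.816737, sin β = 0.984011, cos β = -0.178106, cos(α−β) = 0.713250, d² = 18.372641. Work in radians in the unit-radius frame; every candidate has L = ρ·(t + p + q).
LSL: p² = 2 + d² − 2cos(α−β) + 2d(sin α − sin β) = 15.457057; p = √p² = 3.931546; φ = atan2(cos β − cos α, d + sin α − sin β) = 0.163161 rad; t = (φ − α) mod 2π = 3.919816 rad, q = (β − φ) mod 2π = 1.586697 rad → L = 3.86·(3.919816 + 3.931546 + 1.586697) = 3.86·9.438060 = 36.430912 m
RSR: p² = 2 + d² − 2cos(α−β) + 2d(sin β − sin α) = 22.435223; p = √p² = 4.736583; φ = atan2(cos α − cos β, d − sin α + sin β) = -0.135241 rad; t = (α − φ) mod 2π = 2.661771 rad, q = (φ − β) mod 2π = 4.398086 rad → L = 3.86·(2.661771 + 4.736583 + 4.398086) = 3.86·11.796440 = 45.534260 m
LSR: p² = d² − 2 + 2cos(α−β) + 2d(sin α + sin β) = 31.181254; p = √p² = 5.584018; φ = atan2(−cos α − cos β, d + sin α + sin β) − atan2(−2, p) = 0.512452 rad; t = (φ − α) mod 2π = 4.269108 rad, q = (φ − β) mod 2π = 5.045780 rad → L = 3.86·(4.269108 + 5.584018 + 5.045780) = 3.86·14.898906 = 57.509775 m
RSL: p² = d² − 2 + 2cos(α−β) − 2d(sin α + sin β) = 4.417029; p = √p² = 2.101673; φ = atan2(cos α + cos β, d − sin α − sin β) − atan2(2, p) = -1.110624 rad; t = (α − φ) mod 2π = 3.637153 rad, q = (β − φ) mod 2π = 2.860482 rad → L = 3.86·(3.637153 + 2.101673 + 2.860482) = 3.86·8.599308 = 33.193328 m
RLR: c = (6 − d² + 2cos(α−β) + 2d(sin α − sin β))/8 = -1.804403, |c| > 1 → infeasible
LRL: c = (6 − d² + 2cos(α−β) − 2d(sin α − sin β))/8 = -0.932132; p = 2π − arccos c = 3.512132 rad; φ = atan2(cos β − cos α, d + sin α − sin β) = 0.163161 rad; t = (φ − α + p/2) mod 2π = 5.675883 rad, q = (β − α − t + p) mod 2π = 3.342763 rad → L = 3.86·(5.675883 + 3.512132 + 3.342763) = 3.86·12.530778 = 48.368804 m
Shortest: RSL with L = 33.193328 m ≈ 33.1933 m
Convert RSL to answer units (arcs ×180/π): t = 3.637153·180/π = 208.3935°, p = ρ·p = 3.86·2.101673 = 8.1125 m, q = 2.860482·180/π = 163.8935°, L = 33.1933 m.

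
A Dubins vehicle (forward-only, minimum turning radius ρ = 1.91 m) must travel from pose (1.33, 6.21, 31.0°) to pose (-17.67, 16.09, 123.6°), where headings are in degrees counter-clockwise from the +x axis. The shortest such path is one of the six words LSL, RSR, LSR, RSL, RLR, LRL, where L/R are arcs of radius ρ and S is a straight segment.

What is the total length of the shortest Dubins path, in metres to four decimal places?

Let ψ = atan2(Δy, Δx) = atan2(9.88, -19.00) = 152.5256° be the start→goal bearing.
Normalize: d = |goal − start| / ρ = 21.415284/1.91 = 11.212191, α = (θ_start − ψ) mod 360° = 238.4744° = 4.162164 rad, β = (θ_goal − ψ) mod 360° = 331.0744° = 5.778339 rad.
Common terms: sin α = -0.852407, cos α = -0.522879, sin β = -0.483673, cos β = 0.875249, cos(α−β) = -0.045363, d² = 125.713221. Work in radians in the unit-radius frame; every candidate has L = ρ·(t + p + q).
LSL: p² = 2 + d² − 2cos(α−β) + 2d(sin α − sin β) = 119.535317; p = √p² = 10.933221; φ = atan2(cos β − cos α, d + sin α − sin β) = 0.128230 rad; t = (φ − α) mod 2π = 2.249251 rad, q = (β − φ) mod 2π = 5.650109 rad → L = 1.91·(2.249251 + 10.933221 + 5.650109) = 1.91·18.832581 = 35.970230 m
RSR: p² = 2 + d² − 2cos(α−β) + 2d(sin β − sin α) = 136.072576; p = √p² = 11.665015; φ = atan2(cos α − cos β, d − sin α + sin β) = -0.120145 rad; t = (α − φ) mod 2π = 4.282309 rad, q = (φ − β) mod 2π = 0.384701 rad → L = 1.91·(4.282309 + 11.665015 + 0.384701) = 1.91·16.332025 = 31.194169 m
LSR: p² = d² − 2 + 2cos(α−β) + 2d(sin α + sin β) = 93.661729; p = √p² = 9.677899; φ = atan2(−cos α − cos β, d + sin α + sin β) − atan2(−2, p) = 0.168124 rad; t = (φ − α) mod 2π = 2.289145 rad, q = (φ − β) mod 2π = 0.672970 rad → L = 1.91·(2.289145 + 9.677899 + 0.672970) = 1.91·12.640014 = 24.142427 m
RSL: p² = d² − 2 + 2cos(α−β) − 2d(sin α + sin β) = 153.583260; p = √p² = 12.392871; φ = atan2(cos α + cos β, d − sin α − sin β) − atan2(2, p) = -0.131930 rad; t = (α − φ) mod 2π = 4.294094 rad, q = (β − φ) mod 2π = 5.910269 rad → L = 1.91·(4.294094 + 12.392871 + 5.910269) = 1.91·22.597234 = 43.160717 m
RLR: c = (6 − d² + 2cos(α−β) + 2d(sin α − sin β))/8 = -16.009072, |c| > 1 → infeasible
LRL: c = (6 − d² + 2cos(α−β) − 2d(sin α − sin β))/8 = -13.941915, |c| > 1 → infeasible
Shortest: LSR with L = 24.142427 m ≈ 24.1424 m

24.1424 m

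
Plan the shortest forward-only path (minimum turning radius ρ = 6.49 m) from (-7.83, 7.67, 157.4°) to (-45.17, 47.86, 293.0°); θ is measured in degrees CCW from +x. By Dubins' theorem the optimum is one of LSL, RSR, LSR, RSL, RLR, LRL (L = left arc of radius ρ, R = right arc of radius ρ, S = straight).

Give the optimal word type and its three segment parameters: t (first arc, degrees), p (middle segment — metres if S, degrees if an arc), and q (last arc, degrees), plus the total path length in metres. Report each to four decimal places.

Let ψ = atan2(Δy, Δx) = atan2(40.19, -37.34) = 132.8948° be the start→goal bearing.
Normalize: d = |goal − start| / ρ = 54.859017/6.49 = 8.452853, α = (θ_start − ψ) mod 360° = 24.5052° = 0.427697 rad, β = (θ_goal − ψ) mod 360° = 160.1052° = 2.794364 rad.
Common terms: sin α = 0.414777, cos α = 0.909923, sin β = 0.340294, cos β = -0.940319, cos(α−β) = -0.714473, d² = 71.450725. Work in radians in the unit-radius frame; every candidate has L = ρ·(t + p + q).
LSL: p² = 2 + d² − 2cos(α−β) + 2d(sin α − sin β) = 76.138858; p = √p² = 8.725758; φ = atan2(cos β − cos α, d + sin α − sin β) = -0.213666 rad; t = (φ − α) mod 2π = 5.641822 rad, q = (β − φ) mod 2π = 3.008029 rad → L = 6.49·(5.641822 + 8.725758 + 3.008029) = 6.49·17.375610 = 112.767710 m
RSR: p² = 2 + d² − 2cos(α−β) + 2d(sin β − sin α) = 73.620483; p = √p² = 8.580238; φ = atan2(cos α − cos β, d − sin α + sin β) = 0.217347 rad; t = (α − φ) mod 2π = 0.210350 rad, q = (φ − β) mod 2π = 3.706169 rad → L = 6.49·(0.210350 + 8.580238 + 3.706169) = 6.49·12.496757 = 81.103952 m
LSR: p² = d² − 2 + 2cos(α−β) + 2d(sin α + sin β) = 80.786772; p = √p² = 8.988146; φ = atan2(−cos α − cos β, d + sin α + sin β) − atan2(−2, p) = 0.222249 rad; t = (φ − α) mod 2π = 6.077737 rad, q = (φ − β) mod 2π = 3.711071 rad → L = 6.49·(6.077737 + 8.988146 + 3.711071) = 6.49·18.776955 = 121.862435 m
RSL: p² = d² − 2 + 2cos(α−β) − 2d(sin α + sin β) = 55.256788; p = √p² = 7.433491; φ = atan2(cos α + cos β, d − sin α − sin β) − atan2(2, p) = -0.266777 rad; t = (α − φ) mod 2π = 0.694474 rad, q = (β − φ) mod 2π = 3.061141 rad → L = 6.49·(0.694474 + 7.433491 + 3.061141) = 6.49·11.189106 = 72.617300 m
RLR: c = (6 − d² + 2cos(α−β) + 2d(sin α − sin β))/8 = -8.202560, |c| > 1 → infeasible
LRL: c = (6 − d² + 2cos(α−β) − 2d(sin α − sin β))/8 = -8.517357, |c| > 1 → infeasible
Shortest: RSL with L = 72.617300 m ≈ 72.6173 m
Convert RSL to answer units (arcs ×180/π): t = 0.694474·180/π = 39.7905°, p = ρ·p = 6.49·7.433491 = 48.2434 m, q = 3.061141·180/π = 175.3905°, L = 72.6173 m.

RSL: t = 39.7905°, p = 48.2434 m, q = 175.3905°, L = 72.6173 m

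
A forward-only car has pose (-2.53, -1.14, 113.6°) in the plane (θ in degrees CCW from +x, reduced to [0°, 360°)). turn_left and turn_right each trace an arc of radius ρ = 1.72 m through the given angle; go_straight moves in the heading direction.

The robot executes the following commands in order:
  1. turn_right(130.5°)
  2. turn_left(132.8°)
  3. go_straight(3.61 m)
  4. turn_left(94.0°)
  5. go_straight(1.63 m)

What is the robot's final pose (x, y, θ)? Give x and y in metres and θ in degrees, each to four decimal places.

set_pose: (x, y, θ) = (-2.5300, -1.1400, 113.6000°), ρ = 1.72
turn_right(130.5°): centre at ρ to the right, rotate −130.5° → (-0.4538, 1.1943, -16.9000° ≡ 343.1000°)
turn_left(132.8°): centre at ρ to the left, rotate +132.8° → (1.5934, 3.5913, 475.9000° ≡ 115.9000°)
go_straight(3.61): x += 3.61·cos θ, y += 3.61·sin θ → (0.0165, 6.8387, 115.9000°)
turn_left(94.0°): centre at ρ to the left, rotate +94.0° → (-2.3881, 7.5785, 209.9000°)
go_straight(1.63): x += 1.63·cos θ, y += 1.63·sin θ → (-3.8011, 6.7660, 209.9000°)

(-3.8011, 6.7660, 209.9000°)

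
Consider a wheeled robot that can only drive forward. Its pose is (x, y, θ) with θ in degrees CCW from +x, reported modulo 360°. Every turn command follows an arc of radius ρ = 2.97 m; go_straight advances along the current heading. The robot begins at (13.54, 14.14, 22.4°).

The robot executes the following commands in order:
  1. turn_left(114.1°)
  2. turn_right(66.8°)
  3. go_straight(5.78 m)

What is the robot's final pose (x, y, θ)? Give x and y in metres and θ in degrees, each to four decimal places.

set_pose: (x, y, θ) = (13.5400, 14.1400, 22.4000°), ρ = 2.97
turn_left(114.1°): centre at ρ to the left, rotate +114.1° → (14.4526, 19.0403, 136.5000°)
turn_right(66.8°): centre at ρ to the right, rotate −66.8° → (13.7115, 22.2250, 69.7000°)
go_straight(5.78): x += 5.78·cos θ, y += 5.78·sin θ → (15.7168, 27.6460, 69.7000°)

(15.7168, 27.6460, 69.7000°)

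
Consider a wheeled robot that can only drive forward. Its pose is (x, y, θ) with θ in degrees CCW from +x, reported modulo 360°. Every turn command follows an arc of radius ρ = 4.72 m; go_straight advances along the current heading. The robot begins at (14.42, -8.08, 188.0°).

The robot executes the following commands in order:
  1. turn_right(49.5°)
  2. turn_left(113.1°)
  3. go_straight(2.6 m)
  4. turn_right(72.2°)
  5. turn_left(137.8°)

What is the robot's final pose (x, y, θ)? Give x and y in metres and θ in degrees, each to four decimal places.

(-5.5759, -22.8661, 317.2000°)

set_pose: (x, y, θ) = (14.4200, -8.0800, 188.0000°), ρ = 4.72
turn_right(49.5°): centre at ρ to the right, rotate −49.5° → (10.6355, -6.9410, 138.5000°)
turn_left(113.1°): centre at ρ to the left, rotate +113.1° → (3.0293, -8.9862, 251.6000°)
go_straight(2.6): x += 2.6·cos θ, y += 2.6·sin θ → (2.2086, -11.4533, 251.6000°)
turn_right(72.2°): centre at ρ to the right, rotate −72.2° → (-2.3195, -14.6832, 179.4000°)
turn_left(137.8°): centre at ρ to the left, rotate +137.8° → (-5.5759, -22.8661, 317.2000°)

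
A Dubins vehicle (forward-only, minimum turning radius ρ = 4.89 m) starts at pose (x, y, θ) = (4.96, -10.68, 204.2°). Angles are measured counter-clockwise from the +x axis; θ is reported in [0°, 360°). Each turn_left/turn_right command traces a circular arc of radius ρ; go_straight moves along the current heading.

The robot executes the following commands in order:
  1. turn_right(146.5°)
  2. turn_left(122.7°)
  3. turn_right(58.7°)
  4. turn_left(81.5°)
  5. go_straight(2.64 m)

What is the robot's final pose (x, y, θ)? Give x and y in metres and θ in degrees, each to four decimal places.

set_pose: (x, y, θ) = (4.9600, -10.6800, 204.2000°), ρ = 4.89
turn_right(146.5°): centre at ρ to the right, rotate −146.5° → (-1.1779, -3.6067, 57.7000°)
turn_left(122.7°): centre at ρ to the left, rotate +122.7° → (-5.3453, 3.8961, 180.4000°)
turn_right(58.7°): centre at ρ to the right, rotate −58.7° → (-9.5399, 6.2164, 121.7000°)
turn_left(81.5°): centre at ρ to the left, rotate +81.5° → (-15.6268, 8.1415, 203.2000°)
go_straight(2.64): x += 2.64·cos θ, y += 2.64·sin θ → (-18.0533, 7.1014, 203.2000°)

(-18.0533, 7.1014, 203.2000°)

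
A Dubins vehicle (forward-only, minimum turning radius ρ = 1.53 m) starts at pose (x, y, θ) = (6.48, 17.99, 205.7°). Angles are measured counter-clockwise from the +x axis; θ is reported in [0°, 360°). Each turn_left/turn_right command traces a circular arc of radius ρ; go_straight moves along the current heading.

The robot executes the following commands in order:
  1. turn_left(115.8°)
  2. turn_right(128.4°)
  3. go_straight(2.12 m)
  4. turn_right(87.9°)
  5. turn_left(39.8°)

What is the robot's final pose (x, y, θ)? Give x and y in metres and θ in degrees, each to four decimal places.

set_pose: (x, y, θ) = (6.4800, 17.9900, 205.7000°), ρ = 1.53
turn_left(115.8°): centre at ρ to the left, rotate +115.8° → (6.1911, 15.4140, 321.5000°)
turn_right(128.4°): centre at ρ to the right, rotate −128.4° → (5.5854, 12.7264, 193.1000°)
go_straight(2.12): x += 2.12·cos θ, y += 2.12·sin θ → (3.5206, 12.2459, 193.1000°)
turn_right(87.9°): centre at ρ to the right, rotate −87.9° → (1.6973, 13.3349, 105.2000°)
turn_left(39.8°): centre at ρ to the left, rotate +39.8° → (1.0984, 14.1871, 145.0000°)

(1.0984, 14.1871, 145.0000°)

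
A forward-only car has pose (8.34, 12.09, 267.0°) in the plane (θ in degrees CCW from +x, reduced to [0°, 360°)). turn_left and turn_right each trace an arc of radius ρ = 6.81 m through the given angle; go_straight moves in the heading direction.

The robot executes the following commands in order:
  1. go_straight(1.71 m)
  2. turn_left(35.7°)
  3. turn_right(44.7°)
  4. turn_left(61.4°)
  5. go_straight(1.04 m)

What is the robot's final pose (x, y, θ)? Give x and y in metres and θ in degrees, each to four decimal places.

set_pose: (x, y, θ) = (8.3400, 12.0900, 267.0000°), ρ = 6.81
go_straight(1.71): x += 1.71·cos θ, y += 1.71·sin θ → (8.2505, 10.3823, 267.0000°)
turn_left(35.7°): centre at ρ to the left, rotate +35.7° → (9.3205, 6.3469, 302.7000°)
turn_right(44.7°): centre at ρ to the right, rotate −44.7° → (10.2510, 1.2520, 258.0000°)
turn_left(61.4°): centre at ρ to the left, rotate +61.4° → (12.4804, -5.3345, 319.4000°)
go_straight(1.04): x += 1.04·cos θ, y += 1.04·sin θ → (13.2700, -6.0113, 319.4000°)

(13.2700, -6.0113, 319.4000°)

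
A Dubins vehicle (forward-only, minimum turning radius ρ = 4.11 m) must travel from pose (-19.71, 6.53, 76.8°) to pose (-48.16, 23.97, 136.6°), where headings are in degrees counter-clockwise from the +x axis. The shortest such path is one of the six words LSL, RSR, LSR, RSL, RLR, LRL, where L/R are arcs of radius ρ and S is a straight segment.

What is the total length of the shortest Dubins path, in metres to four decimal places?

Let ψ = atan2(Δy, Δx) = atan2(17.44, -28.45) = 148.4915° be the start→goal bearing.
Normalize: d = |goal − start| / ρ = 33.369988/4.11 = 8.119218, α = (θ_start − ψ) mod 360° = 288.3085° = 5.031933 rad, β = (θ_goal − ψ) mod 360° = 348.1085° = 6.075640 rad.
Common terms: sin α = -0.949379, cos α = 0.314134, sin β = -0.206059, cos β = 0.978540, cos(α−β) = 0.503020, d² = 65.921709. Work in radians in the unit-radius frame; every candidate has L = ρ·(t + p + q).
LSL: p² = 2 + d² − 2cos(α−β) + 2d(sin α − sin β) = 54.845313; p = √p² = 7.405762; φ = atan2(cos β − cos α, d + sin α − sin β) = 0.089836 rad; t = (φ − α) mod 2π = 1.341088 rad, q = (β − φ) mod 2π = 5.985804 rad → L = 4.11·(1.341088 + 7.405762 + 5.985804) = 4.11·14.732654 = 60.551209 m
RSR: p² = 2 + d² − 2cos(α−β) + 2d(sin β − sin α) = 78.986025; p = √p² = 8.887408; φ = atan2(cos α − cos β, d − sin α + sin β) = -0.074828 rad; t = (α − φ) mod 2π = 5.106761 rad, q = (φ − β) mod 2π = 0.132718 rad → L = 4.11·(5.106761 + 8.887408 + 0.132718) = 4.11·14.126887 = 58.061504 m
LSR: p² = d² − 2 + 2cos(α−β) + 2d(sin α + sin β) = 46.165249; p = √p² = 6.794501; φ = atan2(−cos α − cos β, d + sin α + sin β) − atan2(−2, p) = 0.102732 rad; t = (φ − α) mod 2π = 1.353984 rad, q = (φ − β) mod 2π = 0.310277 rad → L = 4.11·(1.353984 + 6.794501 + 0.310277) = 4.11·8.458762 = 34.765513 m
RSL: p² = d² − 2 + 2cos(α−β) − 2d(sin α + sin β) = 83.690248; p = √p² = 9.148237; φ = atan2(cos α + cos β, d − sin α − sin β) − atan2(2, p) = -0.076750 rad; t = (α − φ) mod 2π = 5.108683 rad, q = (β − φ) mod 2π = 6.152390 rad → L = 4.11·(5.108683 + 9.148237 + 6.152390) = 4.11·20.409310 = 83.882265 m
RLR: c = (6 − d² + 2cos(α−β) + 2d(sin α − sin β))/8 = -8.873253, |c| > 1 → infeasible
LRL: c = (6 − d² + 2cos(α−β) − 2d(sin α − sin β))/8 = -5.855664, |c| > 1 → infeasible
Shortest: LSR with L = 34.765513 m ≈ 34.7655 m

34.7655 m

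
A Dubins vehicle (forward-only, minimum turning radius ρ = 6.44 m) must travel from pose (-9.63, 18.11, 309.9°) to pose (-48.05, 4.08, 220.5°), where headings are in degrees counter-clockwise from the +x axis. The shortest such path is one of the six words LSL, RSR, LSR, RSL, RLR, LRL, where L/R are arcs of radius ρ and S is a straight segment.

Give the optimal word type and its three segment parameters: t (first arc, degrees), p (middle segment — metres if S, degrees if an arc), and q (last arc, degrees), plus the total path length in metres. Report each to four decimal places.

Let ψ = atan2(Δy, Δx) = atan2(-14.03, -38.42) = -159.9391° be the start→goal bearing.
Normalize: d = |goal − start| / ρ = 40.901556/6.44 = 6.351173, α = (θ_start − ψ) mod 360° = 109.8391° = 1.917054 rad, β = (θ_goal − ψ) mod 360° = 20.4391° = 0.356730 rad.
Common terms: sin α = 0.940649, cos α = -0.339380, sin β = 0.349212, cos β = 0.937044, cos(α−β) = 0.010472, d² = 40.337403. Work in radians in the unit-radius frame; every candidate has L = ρ·(t + p + q).
LSL: p² = 2 + d² − 2cos(α−β) + 2d(sin α − sin β) = 49.829107; p = √p² = 7.058973; φ = atan2(cos β − cos α, d + sin α − sin β) = 0.181823 rad; t = (φ − α) mod 2π = 4.547954 rad, q = (β − φ) mod 2π = 0.174907 rad → L = 6.44·(4.547954 + 7.058973 + 0.174907) = 6.44·11.781834 = 75.875014 m
RSR: p² = 2 + d² − 2cos(α−β) + 2d(sin β − sin α) = 34.803811; p = √p² = 5.899476; φ = atan2(cos α − cos β, d − sin α + sin β) = -0.218087 rad; t = (α − φ) mod 2π = 2.135141 rad, q = (φ − β) mod 2π = 5.708369 rad → L = 6.44·(2.135141 + 5.899476 + 5.708369) = 6.44·13.742985 = 88.504825 m
LSR: p² = d² − 2 + 2cos(α−β) + 2d(sin α + sin β) = 54.742608; p = √p² = 7.398825; φ = atan2(−cos α − cos β, d + sin α + sin β) − atan2(−2, p) = 0.185945 rad; t = (φ − α) mod 2π = 4.552076 rad, q = (φ − β) mod 2π = 6.112401 rad → L = 6.44·(4.552076 + 7.398825 + 6.112401) = 6.44·18.063302 = 116.327663 m
RSL: p² = d² − 2 + 2cos(α−β) − 2d(sin α + sin β) = 21.974085; p = √p² = 4.687652; φ = atan2(cos α + cos β, d − sin α − sin β) − atan2(2, p) = -0.285729 rad; t = (α − φ) mod 2π = 2.202783 rad, q = (β − φ) mod 2π = 0.642459 rad → L = 6.44·(2.202783 + 4.687652 + 0.642459) = 6.44·7.532895 = 48.511841 m
RLR: c = (6 − d² + 2cos(α−β) + 2d(sin α − sin β))/8 = -3.350476, |c| > 1 → infeasible
LRL: c = (6 − d² + 2cos(α−β) − 2d(sin α − sin β))/8 = -5.228638, |c| > 1 → infeasible
Shortest: RSL with L = 48.511841 m ≈ 48.5118 m
Convert RSL to answer units (arcs ×180/π): t = 2.202783·180/π = 126.2102°, p = ρ·p = 6.44·4.687652 = 30.1885 m, q = 0.642459·180/π = 36.8102°, L = 48.5118 m.

RSL: t = 126.2102°, p = 30.1885 m, q = 36.8102°, L = 48.5118 m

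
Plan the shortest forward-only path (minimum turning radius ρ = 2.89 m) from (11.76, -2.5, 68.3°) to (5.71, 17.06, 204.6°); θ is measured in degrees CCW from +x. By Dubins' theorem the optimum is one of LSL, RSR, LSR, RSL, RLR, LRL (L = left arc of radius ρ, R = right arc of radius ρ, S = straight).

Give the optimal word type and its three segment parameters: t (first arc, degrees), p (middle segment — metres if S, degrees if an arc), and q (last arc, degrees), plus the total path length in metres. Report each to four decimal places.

LSL: t = 29.4599°, p = 16.0104 m, q = 106.8401°, L = 22.8853 m

Let ψ = atan2(Δy, Δx) = atan2(19.56, -6.05) = 107.1871° be the start→goal bearing.
Normalize: d = |goal − start| / ρ = 20.474279/2.89 = 7.084526, α = (θ_start − ψ) mod 360° = 321.1129° = 5.604478 rad, β = (θ_goal − ψ) mod 360° = 97.4129° = 1.700176 rad.
Common terms: sin α = -0.627788, cos α = 0.778385, sin β = 0.991642, cos β = -0.129019, cos(α−β) = -0.722967, d² = 50.190503. Work in radians in the unit-radius frame; every candidate has L = ρ·(t + p + q).
LSL: p² = 2 + d² − 2cos(α−β) + 2d(sin α − sin β) = 30.690655; p = √p² = 5.539915; φ = atan2(cos β − cos α, d + sin α − sin β) = -0.164535 rad; t = (φ − α) mod 2π = 0.514172 rad, q = (β − φ) mod 2π = 1.864711 rad → L = 2.89·(0.514172 + 5.539915 + 1.864711) = 2.89·7.918798 = 22.885328 m
RSR: p² = 2 + d² − 2cos(α−β) + 2d(sin β − sin α) = 76.582220; p = √p² = 8.751127; φ = atan2(cos α − cos β, d − sin α + sin β) = 0.103877 rad; t = (α − φ) mod 2π = 5.500601 rad, q = (φ − β) mod 2π = 4.686886 rad → L = 2.89·(5.500601 + 8.751127 + 4.686886) = 2.89·18.938614 = 54.732593 m
LSR: p² = d² − 2 + 2cos(α−β) + 2d(sin α + sin β) = 51.900042; p = √p² = 7.204168; φ = atan2(−cos α − cos β, d + sin α + sin β) − atan2(−2, p) = 0.183835 rad; t = (φ − α) mod 2π = 0.862543 rad, q = (φ − β) mod 2π = 4.766845 rad → L = 2.89·(0.862543 + 7.204168 + 4.766845) = 2.89·12.833556 = 37.088977 m
RSL: p² = d² − 2 + 2cos(α−β) − 2d(sin α + sin β) = 41.589096; p = √p² = 6.448961; φ = atan2(cos α + cos β, d − sin α − sin β) − atan2(2, p) = -0.204399 rad; t = (α − φ) mod 2π = 5.808877 rad, q = (β − φ) mod 2π = 1.904575 rad → L = 2.89·(5.808877 + 6.448961 + 1.904575) = 2.89·14.162412 = 40.929372 m
RLR: c = (6 − d² + 2cos(α−β) + 2d(sin α − sin β))/8 = -8.572777, |c| > 1 → infeasible
LRL: c = (6 − d² + 2cos(α−β) − 2d(sin α − sin β))/8 = -2.836332, |c| > 1 → infeasible
Shortest: LSL with L = 22.885328 m ≈ 22.8853 m
Convert LSL to answer units (arcs ×180/π): t = 0.514172·180/π = 29.4599°, p = ρ·p = 2.89·5.539915 = 16.0104 m, q = 1.864711·180/π = 106.8401°, L = 22.8853 m.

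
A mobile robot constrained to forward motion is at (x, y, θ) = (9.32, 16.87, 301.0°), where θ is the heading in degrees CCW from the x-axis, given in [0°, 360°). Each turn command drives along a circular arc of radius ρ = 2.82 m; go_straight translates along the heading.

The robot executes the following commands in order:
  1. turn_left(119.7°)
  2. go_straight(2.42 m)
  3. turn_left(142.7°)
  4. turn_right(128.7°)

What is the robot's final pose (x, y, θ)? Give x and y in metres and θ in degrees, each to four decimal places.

set_pose: (x, y, θ) = (9.3200, 16.8700, 301.0000°), ρ = 2.82
turn_left(119.7°): centre at ρ to the left, rotate +119.7° → (14.1964, 16.9423, 420.7000° ≡ 60.7000°)
go_straight(2.42): x += 2.42·cos θ, y += 2.42·sin θ → (15.3808, 19.0528, 60.7000°)
turn_left(142.7°): centre at ρ to the left, rotate +142.7° → (11.8016, 23.0209, 203.4000°)
turn_right(128.7°): centre at ρ to the right, rotate −128.7° → (7.9616, 26.3531, 74.7000°)

(7.9616, 26.3531, 74.7000°)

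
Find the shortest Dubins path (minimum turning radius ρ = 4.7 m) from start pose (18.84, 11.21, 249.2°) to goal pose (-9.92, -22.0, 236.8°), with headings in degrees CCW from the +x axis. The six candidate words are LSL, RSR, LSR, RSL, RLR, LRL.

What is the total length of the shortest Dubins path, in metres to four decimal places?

Let ψ = atan2(Δy, Δx) = atan2(-33.21, -28.76) = -130.8927° be the start→goal bearing.
Normalize: d = |goal − start| / ρ = 43.932240/4.7 = 9.347285, α = (θ_start − ψ) mod 360° = 20.0927° = 0.350684 rad, β = (θ_goal − ψ) mod 360° = 7.6927° = 0.134263 rad.
Common terms: sin α = 0.343540, cos α = 0.939138, sin β = 0.133860, cos β = 0.991000, cos(α−β) = 0.976672, d² = 87.371738. Work in radians in the unit-radius frame; every candidate has L = ρ·(t + p + q).
LSL: p² = 2 + d² − 2cos(α−β) + 2d(sin α − sin β) = 91.338273; p = √p² = 9.557106; φ = atan2(cos β − cos α, d + sin α − sin β) = 0.005427 rad; t = (φ − α) mod 2π = 5.937928 rad, q = (β − φ) mod 2π = 0.128836 rad → L = 4.7·(5.937928 + 9.557106 + 0.128836) = 4.7·15.623870 = 73.432191 m
RSR: p² = 2 + d² − 2cos(α−β) + 2d(sin β − sin α) = 83.498514; p = √p² = 9.137752; φ = atan2(cos α − cos β, d − sin α + sin β) = -0.005676 rad; t = (α − φ) mod 2π = 0.356359 rad, q = (φ − β) mod 2π = 6.143247 rad → L = 4.7·(0.356359 + 9.137752 + 6.143247) = 4.7·15.637358 = 73.495584 m
LSR: p² = d² − 2 + 2cos(α−β) + 2d(sin α + sin β) = 96.249871; p = √p² = 9.810702; φ = atan2(−cos α − cos β, d + sin α + sin β) − atan2(−2, p) = 0.007116 rad; t = (φ − α) mod 2π = 5.939617 rad, q = (φ − β) mod 2π = 6.156038 rad → L = 4.7·(5.939617 + 9.810702 + 6.156038) = 4.7·21.906357 = 102.959880 m
RSL: p² = d² − 2 + 2cos(α−β) − 2d(sin α + sin β) = 78.400295; p = √p² = 8.854394; φ = atan2(cos α + cos β, d − sin α − sin β) − atan2(2, p) = -0.007883 rad; t = (α − φ) mod 2π = 0.358567 rad, q = (β − φ) mod 2π = 0.142146 rad → L = 4.7·(0.358567 + 8.854394 + 0.142146) = 4.7·9.355107 = 43.969003 m
RLR: c = (6 − d² + 2cos(α−β) + 2d(sin α − sin β))/8 = -9.437314, |c| > 1 → infeasible
LRL: c = (6 − d² + 2cos(α−β) − 2d(sin α − sin β))/8 = -10.417284, |c| > 1 → infeasible
Shortest: RSL with L = 43.969003 m ≈ 43.9690 m

43.9690 m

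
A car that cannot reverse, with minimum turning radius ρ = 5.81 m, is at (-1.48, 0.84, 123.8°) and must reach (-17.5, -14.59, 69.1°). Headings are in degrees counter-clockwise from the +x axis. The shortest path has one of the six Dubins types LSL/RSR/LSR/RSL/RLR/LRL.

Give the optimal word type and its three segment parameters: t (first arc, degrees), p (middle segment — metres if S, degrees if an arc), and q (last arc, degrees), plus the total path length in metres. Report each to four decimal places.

LSL: t = 87.5512°, p = 19.4611 m, q = 217.7488°, L = 50.4197 m

Let ψ = atan2(Δy, Δx) = atan2(-15.43, -16.02) = -136.0747° be the start→goal bearing.
Normalize: d = |goal − start| / ρ = 22.242421/5.81 = 3.828300, α = (θ_start − ψ) mod 360° = 259.8747° = 4.535670 rad, β = (θ_goal − ψ) mod 360° = 205.1747° = 3.580975 rad.
Common terms: sin α = -0.984426, cos α = -0.175801, sin β = -0.425380, cos β = -0.905015, cos(α−β) = 0.577858, d² = 14.655878. Work in radians in the unit-radius frame; every candidate has L = ρ·(t + p + q).
LSL: p² = 2 + d² − 2cos(α−β) + 2d(sin α − sin β) = 11.219776; p = √p² = 3.349593; φ = atan2(cos β − cos α, d + sin α − sin β) = -0.219460 rad; t = (φ − α) mod 2π = 1.528056 rad, q = (β − φ) mod 2π = 3.800434 rad → L = 5.81·(1.528056 + 3.349593 + 3.800434) = 5.81·8.678084 = 50.419666 m
RSR: p² = 2 + d² − 2cos(α−β) + 2d(sin β − sin α) = 19.780550; p = √p² = 4.447533; φ = atan2(cos α − cos β, d − sin α + sin β) = 0.164703 rad; t = (α − φ) mod 2π = 4.370967 rad, q = (φ − β) mod 2π = 2.866913 rad → L = 5.81·(4.370967 + 4.447533 + 2.866913) = 5.81·11.685413 = 67.892252 m
LSR: p² = d² − 2 + 2cos(α−β) + 2d(sin α + sin β) = 3.017273; p = √p² = 1.737030; φ = atan2(−cos α − cos β, d + sin α + sin β) − atan2(−2, p) = 1.275921 rad; t = (φ − α) mod 2π = 3.023436 rad, q = (φ − β) mod 2π = 3.978131 rad → L = 5.81·(3.023436 + 1.737030 + 3.978131) = 5.81·8.738598 = 50.771253 m
RSL: p² = d² − 2 + 2cos(α−β) − 2d(sin α + sin β) = 24.605914; p = √p² = 4.960435; φ = atan2(cos α + cos β, d − sin α − sin β) − atan2(2, p) = -0.586735 rad; t = (α − φ) mod 2π = 5.122405 rad, q = (β − φ) mod 2π = 4.167710 rad → L = 5.81·(5.122405 + 4.960435 + 4.167710) = 5.81·14.250550 = 82.795694 m
RLR: c = (6 − d² + 2cos(α−β) + 2d(sin α − sin β))/8 = -1.472569, |c| > 1 → infeasible
LRL: c = (6 − d² + 2cos(α−β) − 2d(sin α − sin β))/8 = -0.402472; p = 2π − arccos c = 4.298173 rad; φ = atan2(cos β − cos α, d + sin α − sin β) = -0.219460 rad; t = (φ − α + p/2) mod 2π = 3.677143 rad, q = (β − α − t + p) mod 2π = 5.949521 rad → L = 5.81·(3.677143 + 4.298173 + 5.949521) = 5.81·13.924837 = 80.903302 m
Shortest: LSL with L = 50.419666 m ≈ 50.4197 m
Convert LSL to answer units (arcs ×180/π): t = 1.528056·180/π = 87.5512°, p = ρ·p = 5.81·3.349593 = 19.4611 m, q = 3.800434·180/π = 217.7488°, L = 50.4197 m.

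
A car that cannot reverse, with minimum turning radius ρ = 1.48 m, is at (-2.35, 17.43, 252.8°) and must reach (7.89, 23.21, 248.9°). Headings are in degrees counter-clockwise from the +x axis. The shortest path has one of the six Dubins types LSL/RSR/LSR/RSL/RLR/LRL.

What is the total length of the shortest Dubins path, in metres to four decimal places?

Let ψ = atan2(Δy, Δx) = atan2(5.78, 10.24) = 29.4427° be the start→goal bearing.
Normalize: d = |goal − start| / ρ = 11.758656/1.48 = 7.945038, α = (θ_start − ψ) mod 360° = 223.3573° = 3.898320 rad, β = (θ_goal − ψ) mod 360° = 219.4573° = 3.830253 rad.
Common terms: sin α = -0.686546, cos α = -0.727086, sin β = -0.635503, cos β = -0.772098, cos(α−β) = 0.997684, d² = 63.123630. Work in radians in the unit-radius frame; every candidate has L = ρ·(t + p + q).
LSL: p² = 2 + d² − 2cos(α−β) + 2d(sin α − sin β) = 62.317187; p = √p² = 7.894124; φ = atan2(cos β − cos α, d + sin α − sin β) = -0.005702 rad; t = (φ − α) mod 2π = 2.379163 rad, q = (β − φ) mod 2π = 3.835955 rad → L = 1.48·(2.379163 + 7.894124 + 3.835955) = 1.48·14.109241 = 20.881677 m
RSR: p² = 2 + d² − 2cos(α−β) + 2d(sin β − sin α) = 63.939336; p = √p² = 7.996208; φ = atan2(cos α − cos β, d − sin α + sin β) = 0.005629 rad; t = (α − φ) mod 2π = 3.892691 rad, q = (φ − β) mod 2π = 2.458562 rad → L = 1.48·(3.892691 + 7.996208 + 2.458562) = 1.48·14.347461 = 21.234242 m
LSR: p² = d² − 2 + 2cos(α−β) + 2d(sin α + sin β) = 42.111539; p = √p² = 6.489340; φ = atan2(−cos α − cos β, d + sin α + sin β) − atan2(−2, p) = 0.521570 rad; t = (φ − α) mod 2π = 2.906435 rad, q = (φ − β) mod 2π = 2.974503 rad → L = 1.48·(2.906435 + 6.489340 + 2.974503) = 1.48·12.370278 = 18.308011 m
RSL: p² = d² − 2 + 2cos(α−β) − 2d(sin α + sin β) = 84.126459; p = √p² = 9.172048; φ = atan2(cos α + cos β, d − sin α − sin β) − atan2(2, p) = -0.375079 rad; t = (α − φ) mod 2π = 4.273399 rad, q = (β − φ) mod 2π = 4.205331 rad → L = 1.48·(4.273399 + 9.172048 + 4.205331) = 1.48·17.650778 = 26.123152 m
RLR: c = (6 − d² + 2cos(α−β) + 2d(sin α − sin β))/8 = -6.992417, |c| > 1 → infeasible
LRL: c = (6 − d² + 2cos(α−β) − 2d(sin α − sin β))/8 = -6.789648, |c| > 1 → infeasible
Shortest: LSR with L = 18.308011 m ≈ 18.3080 m

18.3080 m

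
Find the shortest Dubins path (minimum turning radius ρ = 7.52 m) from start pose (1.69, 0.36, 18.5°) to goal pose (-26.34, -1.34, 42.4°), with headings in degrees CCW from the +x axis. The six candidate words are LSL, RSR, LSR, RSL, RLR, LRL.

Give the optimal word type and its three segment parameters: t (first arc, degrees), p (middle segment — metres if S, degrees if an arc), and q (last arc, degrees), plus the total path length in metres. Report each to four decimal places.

RSR: t = 198.2247°, p = 25.3457 m, q = 137.8753°, L = 69.4584 m

Let ψ = atan2(Δy, Δx) = atan2(-1.70, -28.03) = -176.5293° be the start→goal bearing.
Normalize: d = |goal − start| / ρ = 28.081505/7.52 = 3.734243, α = (θ_start − ψ) mod 360° = 195.0293° = 3.403903 rad, β = (θ_goal − ψ) mod 360° = 218.9293° = 3.821037 rad.
Common terms: sin α = -0.259313, cos α = -0.965793, sin β = -0.628361, cos β = -0.777922, cos(α−β) = 0.914254, d² = 13.944568. Work in radians in the unit-radius frame; every candidate has L = ρ·(t + p + q).
LSL: p² = 2 + d² − 2cos(α−β) + 2d(sin α − sin β) = 16.872290; p = √p² = 4.107589; φ = atan2(cos β − cos α, d + sin α − sin β) = 0.045754 rad; t = (φ − α) mod 2π = 2.925035 rad, q = (β − φ) mod 2π = 3.775284 rad → L = 7.52·(2.925035 + 4.107589 + 3.775284) = 7.52·10.807908 = 81.275470 m
RSR: p² = 2 + d² − 2cos(α−β) + 2d(sin β − sin α) = 11.359831; p = √p² = 3.370435; φ = atan2(cos α − cos β, d − sin α + sin β) = -0.055770 rad; t = (α − φ) mod 2π = 3.459673 rad, q = (φ − β) mod 2π = 2.406378 rad → L = 7.52·(3.459673 + 3.370435 + 2.406378) = 7.52·9.236486 = 69.458378 m
LSR: p² = d² − 2 + 2cos(α−β) + 2d(sin α + sin β) = 7.143496; p = √p² = 2.672732; φ = atan2(−cos α − cos β, d + sin α + sin β) − atan2(−2, p) = 1.192020 rad; t = (φ − α) mod 2π = 4.071302 rad, q = (φ − β) mod 2π = 3.654168 rad → L = 7.52·(4.071302 + 2.672732 + 3.654168) = 7.52·10.398202 = 78.194478 m
RSL: p² = d² − 2 + 2cos(α−β) − 2d(sin α + sin β) = 20.402656; p = √p² = 4.516930; φ = atan2(cos α + cos β, d − sin α − sin β) − atan2(2, p) = -0.777593 rad; t = (α − φ) mod 2π = 4.181496 rad, q = (β − φ) mod 2π = 4.598630 rad → L = 7.52·(4.181496 + 4.516930 + 4.598630) = 7.52·13.297056 = 99.993860 m
RLR: c = (6 − d² + 2cos(α−β) + 2d(sin α − sin β))/8 = -0.419979; p = 2π − arccos c = 4.278967 rad; φ = atan2(cos α − cos β, d − sin α + sin β) = -0.055770 rad; t = (α − φ + p/2) mod 2π = 5.599157 rad, q = (α − β − t + p) mod 2π = 4.545862 rad → L = 7.52·(5.599157 + 4.278967 + 4.545862) = 7.52·14.423986 = 108.468371 m
LRL: c = (6 − d² + 2cos(α−β) − 2d(sin α − sin β))/8 = -1.109036, |c| > 1 → infeasible
Shortest: RSR with L = 69.458378 m ≈ 69.4584 m
Convert RSR to answer units (arcs ×180/π): t = 3.459673·180/π = 198.2247°, p = ρ·p = 7.52·3.370435 = 25.3457 m, q = 2.406378·180/π = 137.8753°, L = 69.4584 m.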